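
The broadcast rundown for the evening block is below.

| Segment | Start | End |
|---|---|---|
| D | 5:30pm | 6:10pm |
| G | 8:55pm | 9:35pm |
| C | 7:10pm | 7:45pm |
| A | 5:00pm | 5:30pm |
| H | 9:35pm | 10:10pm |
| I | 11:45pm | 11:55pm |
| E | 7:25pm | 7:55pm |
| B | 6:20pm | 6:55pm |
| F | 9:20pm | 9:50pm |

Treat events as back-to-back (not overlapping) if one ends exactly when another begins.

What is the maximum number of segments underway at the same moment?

Sort all start/end points and keep a running count:
5:00pm start A → 1
5:30pm end A → 0
5:30pm start D → 1
6:10pm end D → 0
6:20pm start B → 1
6:55pm end B → 0
7:10pm start C → 1
7:25pm start E → 2
7:45pm end C → 1
7:55pm end E → 0
8:55pm start G → 1
9:20pm start F → 2
9:35pm end G → 1
9:35pm start H → 2
9:50pm end F → 1
10:10pm end H → 0
11:45pm start I → 1
11:55pm end I → 0
Peak is 2, at 7:25pm (C, E).

2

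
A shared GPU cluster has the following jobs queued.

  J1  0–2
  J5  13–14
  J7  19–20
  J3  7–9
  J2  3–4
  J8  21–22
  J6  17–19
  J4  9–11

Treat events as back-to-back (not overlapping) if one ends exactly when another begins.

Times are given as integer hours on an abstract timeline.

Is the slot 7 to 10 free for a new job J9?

J1: ends 2 at or before J9 starts 7 → clear.
J2: ends 4 at or before J9 starts 7 → clear.
J3: starts 7 before J9 ends 10, and ends 9 after J9 starts 7 → overlap.
J4: starts 9 before J9 ends 10, and ends 11 after J9 starts 7 → overlap.
J5: starts 13 at or after J9 ends 10 → clear.
J6: starts 17 at or after J9 ends 10 → clear.
J7: starts 19 at or after J9 ends 10 → clear.
J8: starts 21 at or after J9 ends 10 → clear.
J9 overlaps J3, J4.

No — it overlaps J3, J4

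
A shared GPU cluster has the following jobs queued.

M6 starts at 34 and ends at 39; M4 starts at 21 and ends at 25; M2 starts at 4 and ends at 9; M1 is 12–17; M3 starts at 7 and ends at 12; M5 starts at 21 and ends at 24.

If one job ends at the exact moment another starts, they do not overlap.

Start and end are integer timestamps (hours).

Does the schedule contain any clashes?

Sorted by start: M2, M3, M1, M4, M5, M6.
M3 starts before M2 ends → M2 and M3 overlap.
That's a conflict, so the schedule is not conflict-free.

Yes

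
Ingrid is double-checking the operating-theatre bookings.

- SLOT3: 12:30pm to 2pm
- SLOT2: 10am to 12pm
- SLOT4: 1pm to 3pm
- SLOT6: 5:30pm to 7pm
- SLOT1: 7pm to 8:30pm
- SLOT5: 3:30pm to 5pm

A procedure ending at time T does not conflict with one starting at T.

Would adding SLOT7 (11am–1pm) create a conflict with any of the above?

Yes — it overlaps SLOT2, SLOT3

SLOT2: starts 10am before SLOT7 ends 1pm, and ends 12pm after SLOT7 starts 11am → overlap.
SLOT3: starts 12:30pm before SLOT7 ends 1pm, and ends 2pm after SLOT7 starts 11am → overlap.
SLOT4: starts 1pm at or after SLOT7 ends 1pm → clear.
SLOT5: starts 3:30pm at or after SLOT7 ends 1pm → clear.
SLOT6: starts 5:30pm at or after SLOT7 ends 1pm → clear.
SLOT1: starts 7pm at or after SLOT7 ends 1pm → clear.
SLOT7 overlaps SLOT2, SLOT3.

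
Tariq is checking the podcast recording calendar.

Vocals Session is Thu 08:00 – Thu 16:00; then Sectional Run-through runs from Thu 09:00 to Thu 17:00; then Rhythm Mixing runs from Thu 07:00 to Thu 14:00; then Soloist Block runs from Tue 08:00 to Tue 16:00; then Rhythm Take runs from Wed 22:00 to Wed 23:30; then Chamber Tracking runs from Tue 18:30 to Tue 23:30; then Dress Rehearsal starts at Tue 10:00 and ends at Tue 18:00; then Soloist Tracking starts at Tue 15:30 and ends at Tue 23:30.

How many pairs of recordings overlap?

7

Two intervals overlap when each starts before the other ends.
Sorted by start: Soloist Block, Dress Rehearsal, Soloist Tracking, Chamber Tracking, Rhythm Take, Rhythm Mixing, Vocals Session, Sectional Run-through.
Dress Rehearsal starts before Soloist Block ends → Soloist Block and Dress Rehearsal overlap.
Soloist Tracking starts before Soloist Block ends → Soloist Block and Soloist Tracking overlap.
Chamber Tracking starts after Soloist Block ends, so nothing later overlaps Soloist Block either.
Soloist Tracking starts before Dress Rehearsal ends → Dress Rehearsal and Soloist Tracking overlap.
Chamber Tracking starts after Dress Rehearsal ends, so nothing later overlaps Dress Rehearsal either.
Chamber Tracking starts before Soloist Tracking ends → Soloist Tracking and Chamber Tracking overlap.
Rhythm Take starts after Soloist Tracking ends, so nothing later overlaps Soloist Tracking either.
Rhythm Take starts after Chamber Tracking ends, so nothing later overlaps Chamber Tracking either.
Rhythm Mixing starts after Rhythm Take ends, so nothing later overlaps Rhythm Take either.
Vocals Session starts before Rhythm Mixing ends → Rhythm Mixing and Vocals Session overlap.
Sectional Run-through starts before Rhythm Mixing ends → Rhythm Mixing and Sectional Run-through overlap.
Sectional Run-through starts before Vocals Session ends → Vocals Session and Sectional Run-through overlap.
Overlapping pairs: Chamber Tracking & Soloist Tracking, Dress Rehearsal & Soloist Block, Dress Rehearsal & Soloist Tracking, Rhythm Mixing & Sectional Run-through, Rhythm Mixing & Vocals Session, Sectional Run-through & Vocals Session, Soloist Block & Soloist Tracking — 7 in total.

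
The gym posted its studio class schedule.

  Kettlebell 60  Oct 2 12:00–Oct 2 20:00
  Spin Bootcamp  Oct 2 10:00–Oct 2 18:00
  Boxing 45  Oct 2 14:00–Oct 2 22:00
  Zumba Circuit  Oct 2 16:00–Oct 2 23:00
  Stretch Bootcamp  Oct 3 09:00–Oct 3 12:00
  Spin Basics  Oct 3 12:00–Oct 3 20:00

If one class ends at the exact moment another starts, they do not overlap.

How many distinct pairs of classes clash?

Sorted by start: Spin Bootcamp, Kettlebell 60, Boxing 45, Zumba Circuit, Stretch Bootcamp, Spin Basics.
Kettlebell 60 starts before Spin Bootcamp ends → Spin Bootcamp and Kettlebell 60 overlap.
Boxing 45 starts before Spin Bootcamp ends → Spin Bootcamp and Boxing 45 overlap.
Zumba Circuit starts before Spin Bootcamp ends → Spin Bootcamp and Zumba Circuit overlap.
Stretch Bootcamp starts after Spin Bootcamp ends; Spin Bootcamp is clear from here.
Boxing 45 starts before Kettlebell 60 ends → Kettlebell 60 and Boxing 45 overlap.
Zumba Circuit starts before Kettlebell 60 ends → Kettlebell 60 and Zumba Circuit overlap.
Stretch Bootcamp starts after Kettlebell 60 ends; Kettlebell 60 is clear from here.
Zumba Circuit starts before Boxing 45 ends → Boxing 45 and Zumba Circuit overlap.
Stretch Bootcamp starts after Boxing 45 ends; Boxing 45 is clear from here.
Stretch Bootcamp starts after Zumba Circuit ends; Zumba Circuit is clear from here.
Spin Basics starts exactly when Stretch Bootcamp ends (back-to-back, no overlap).
Overlapping pairs: Boxing 45 & Kettlebell 60, Boxing 45 & Spin Bootcamp, Boxing 45 & Zumba Circuit, Kettlebell 60 & Spin Bootcamp, Kettlebell 60 & Zumba Circuit, Spin Bootcamp & Zumba Circuit — 6 in total.

6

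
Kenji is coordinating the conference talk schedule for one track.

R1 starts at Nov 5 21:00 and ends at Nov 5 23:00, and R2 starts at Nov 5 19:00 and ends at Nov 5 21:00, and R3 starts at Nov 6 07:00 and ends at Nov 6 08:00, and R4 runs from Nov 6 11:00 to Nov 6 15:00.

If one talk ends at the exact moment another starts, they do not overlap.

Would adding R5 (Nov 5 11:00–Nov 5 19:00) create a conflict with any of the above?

No — it doesn't clash with anything

R2: starts Nov 5 19:00 at or after R5 ends Nov 5 19:00 → clear.
R1: starts Nov 5 21:00 at or after R5 ends Nov 5 19:00 → clear.
R3: starts Nov 6 07:00 at or after R5 ends Nov 5 19:00 → clear.
R4: starts Nov 6 11:00 at or after R5 ends Nov 5 19:00 → clear.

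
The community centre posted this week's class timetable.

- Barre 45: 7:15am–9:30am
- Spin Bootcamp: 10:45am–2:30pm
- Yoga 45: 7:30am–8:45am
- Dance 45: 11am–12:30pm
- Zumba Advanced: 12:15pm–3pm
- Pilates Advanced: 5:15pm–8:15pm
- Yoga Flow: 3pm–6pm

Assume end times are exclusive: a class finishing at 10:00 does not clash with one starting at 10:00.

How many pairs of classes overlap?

5

Sorted by start: Barre 45, Yoga 45, Spin Bootcamp, Dance 45, Zumba Advanced, Yoga Flow, Pilates Advanced.
Yoga 45 starts before Barre 45 ends → Barre 45 and Yoga 45 overlap.
Spin Bootcamp starts after Barre 45 ends — done with Barre 45.
Spin Bootcamp starts after Yoga 45 ends — done with Yoga 45.
Dance 45 starts before Spin Bootcamp ends → Spin Bootcamp and Dance 45 overlap.
Zumba Advanced starts before Spin Bootcamp ends → Spin Bootcamp and Zumba Advanced overlap.
Yoga Flow starts after Spin Bootcamp ends — done with Spin Bootcamp.
Zumba Advanced starts before Dance 45 ends → Dance 45 and Zumba Advanced overlap.
Yoga Flow starts after Dance 45 ends — done with Dance 45.
Yoga Flow starts exactly when Zumba Advanced ends (back-to-back, no overlap) — done with Zumba Advanced.
Pilates Advanced starts before Yoga Flow ends → Yoga Flow and Pilates Advanced overlap.
Overlapping pairs: Barre 45 & Yoga 45, Dance 45 & Spin Bootcamp, Dance 45 & Zumba Advanced, Pilates Advanced & Yoga Flow, Spin Bootcamp & Zumba Advanced — 5 in total.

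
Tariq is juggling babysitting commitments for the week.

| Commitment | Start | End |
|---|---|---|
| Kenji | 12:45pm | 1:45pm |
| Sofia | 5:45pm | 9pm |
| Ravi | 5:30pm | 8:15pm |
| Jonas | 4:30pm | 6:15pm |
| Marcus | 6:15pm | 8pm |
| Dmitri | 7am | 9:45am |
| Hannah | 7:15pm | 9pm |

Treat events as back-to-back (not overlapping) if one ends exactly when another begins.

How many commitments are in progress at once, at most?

4

Sort all start/end points and keep a running count:
7am start Dmitri → 1
9:45am end Dmitri → 0
12:45pm start Kenji → 1
1:45pm end Kenji → 0
4:30pm start Jonas → 1
5:30pm start Ravi → 2
5:45pm start Sofia → 3
6:15pm end Jonas → 2
6:15pm start Marcus → 3
7:15pm start Hannah → 4
8pm end Marcus → 3
8:15pm end Ravi → 2
9pm end Hannah → 1
9pm end Sofia → 0
Peak is 4, at 7:15pm (Hannah, Marcus, Ravi, Sofia).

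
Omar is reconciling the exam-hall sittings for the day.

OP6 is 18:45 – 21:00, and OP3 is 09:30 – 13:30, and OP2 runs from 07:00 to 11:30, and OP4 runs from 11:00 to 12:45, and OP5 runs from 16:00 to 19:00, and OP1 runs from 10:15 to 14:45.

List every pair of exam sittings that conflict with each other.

OP1 & OP2, OP1 & OP3, OP1 & OP4, OP2 & OP3, OP2 & OP4, OP3 & OP4, OP5 & OP6

Two intervals overlap when each starts before the other ends.
Sorted by start: OP2, OP3, OP1, OP4, OP5, OP6.
OP3 starts before OP2 ends → OP2 and OP3 overlap.
OP1 starts before OP2 ends → OP2 and OP1 overlap.
OP4 starts before OP2 ends → OP2 and OP4 overlap.
OP5 starts after OP2 ends; OP2 is clear from here.
OP1 starts before OP3 ends → OP3 and OP1 overlap.
OP4 starts before OP3 ends → OP3 and OP4 overlap.
OP5 starts after OP3 ends; OP3 is clear from here.
OP4 starts before OP1 ends → OP1 and OP4 overlap.
OP5 starts after OP1 ends; OP1 is clear from here.
OP5 starts after OP4 ends; OP4 is clear from here.
OP6 starts before OP5 ends → OP5 and OP6 overlap.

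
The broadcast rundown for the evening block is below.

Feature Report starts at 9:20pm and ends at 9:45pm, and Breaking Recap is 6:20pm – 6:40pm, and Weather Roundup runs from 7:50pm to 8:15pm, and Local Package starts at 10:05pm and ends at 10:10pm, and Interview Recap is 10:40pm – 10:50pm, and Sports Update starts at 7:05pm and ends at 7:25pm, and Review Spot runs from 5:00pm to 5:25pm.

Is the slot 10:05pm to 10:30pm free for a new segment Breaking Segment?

No — it overlaps Local Package

Review Spot: ends 5:25pm at or before Breaking Segment starts 10:05pm → clear.
Breaking Recap: ends 6:40pm at or before Breaking Segment starts 10:05pm → clear.
Sports Update: ends 7:25pm at or before Breaking Segment starts 10:05pm → clear.
Weather Roundup: ends 8:15pm at or before Breaking Segment starts 10:05pm → clear.
Feature Report: ends 9:45pm at or before Breaking Segment starts 10:05pm → clear.
Local Package: starts 10:05pm before Breaking Segment ends 10:30pm, and ends 10:10pm after Breaking Segment starts 10:05pm → overlap.
Interview Recap: starts 10:40pm at or after Breaking Segment ends 10:30pm → clear.
Breaking Segment overlaps Local Package.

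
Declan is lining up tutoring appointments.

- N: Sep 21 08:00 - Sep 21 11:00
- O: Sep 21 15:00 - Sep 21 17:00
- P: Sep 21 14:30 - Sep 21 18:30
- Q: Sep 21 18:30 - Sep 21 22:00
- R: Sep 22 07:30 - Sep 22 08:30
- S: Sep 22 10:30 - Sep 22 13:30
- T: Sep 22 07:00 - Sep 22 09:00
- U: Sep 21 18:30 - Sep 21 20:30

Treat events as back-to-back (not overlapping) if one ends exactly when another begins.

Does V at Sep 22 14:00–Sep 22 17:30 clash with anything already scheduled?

N: ends Sep 21 11:00 at or before V starts Sep 22 14:00 → clear.
P: ends Sep 21 18:30 at or before V starts Sep 22 14:00 → clear.
O: ends Sep 21 17:00 at or before V starts Sep 22 14:00 → clear.
Q: ends Sep 21 22:00 at or before V starts Sep 22 14:00 → clear.
U: ends Sep 21 20:30 at or before V starts Sep 22 14:00 → clear.
T: ends Sep 22 09:00 at or before V starts Sep 22 14:00 → clear.
R: ends Sep 22 08:30 at or before V starts Sep 22 14:00 → clear.
S: ends Sep 22 13:30 at or before V starts Sep 22 14:00 → clear.

No — it doesn't clash with anything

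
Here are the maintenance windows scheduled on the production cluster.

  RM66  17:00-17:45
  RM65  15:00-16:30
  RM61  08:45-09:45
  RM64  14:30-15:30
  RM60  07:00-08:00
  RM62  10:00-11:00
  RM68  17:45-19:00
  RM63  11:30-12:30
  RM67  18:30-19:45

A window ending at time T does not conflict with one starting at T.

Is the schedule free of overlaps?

Two intervals overlap when each starts before the other ends.
Sorted by start: RM60, RM61, RM62, RM63, RM64, RM65, RM66, RM68, RM67.
RM61 starts after RM60 ends, so nothing later overlaps RM60 either.
RM62 starts after RM61 ends, so nothing later overlaps RM61 either.
RM63 starts after RM62 ends, so nothing later overlaps RM62 either.
RM64 starts after RM63 ends, so nothing later overlaps RM63 either.
RM65 starts before RM64 ends → RM64 and RM65 overlap.
That's a conflict, so the schedule is not conflict-free.

No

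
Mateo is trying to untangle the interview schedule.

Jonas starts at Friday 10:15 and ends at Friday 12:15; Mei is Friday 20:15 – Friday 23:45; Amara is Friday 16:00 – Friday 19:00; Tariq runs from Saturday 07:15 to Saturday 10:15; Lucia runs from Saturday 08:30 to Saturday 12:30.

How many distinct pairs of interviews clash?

1

Sorted by start: Jonas, Amara, Mei, Tariq, Lucia.
Amara starts after Jonas ends; Jonas is clear from here.
Mei starts after Amara ends; Amara is clear from here.
Tariq starts after Mei ends; Mei is clear from here.
Lucia starts before Tariq ends → Tariq and Lucia overlap.
Overlapping pairs: Lucia & Tariq — 1 in total.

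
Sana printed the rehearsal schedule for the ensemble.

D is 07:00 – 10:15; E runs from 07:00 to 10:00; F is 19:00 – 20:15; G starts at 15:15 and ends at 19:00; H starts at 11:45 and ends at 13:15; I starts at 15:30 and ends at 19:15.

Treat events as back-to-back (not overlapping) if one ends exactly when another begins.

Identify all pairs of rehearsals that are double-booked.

Sorted by start: D, E, H, G, I, F.
E starts before D ends → D and E overlap.
H starts after D ends; D is clear from here.
H starts after E ends; E is clear from here.
G starts after H ends; H is clear from here.
I starts before G ends → G and I overlap.
F starts exactly when G ends (back-to-back, no overlap).
F starts before I ends → I and F overlap.

D & E, F & I, G & I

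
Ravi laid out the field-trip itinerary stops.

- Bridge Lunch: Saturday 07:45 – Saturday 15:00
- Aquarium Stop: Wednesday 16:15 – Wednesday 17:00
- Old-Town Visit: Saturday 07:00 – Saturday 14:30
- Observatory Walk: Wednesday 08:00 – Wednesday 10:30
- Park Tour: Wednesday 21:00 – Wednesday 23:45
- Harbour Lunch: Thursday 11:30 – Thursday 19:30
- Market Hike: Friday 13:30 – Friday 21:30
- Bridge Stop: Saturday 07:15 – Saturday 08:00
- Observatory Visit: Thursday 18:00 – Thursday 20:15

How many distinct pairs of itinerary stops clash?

Two intervals overlap when each starts before the other ends.
Sorted by start: Observatory Walk, Aquarium Stop, Park Tour, Harbour Lunch, Observatory Visit, Market Hike, Old-Town Visit, Bridge Stop, Bridge Lunch.
Aquarium Stop starts after Observatory Walk ends — done with Observatory Walk.
Park Tour starts after Aquarium Stop ends — done with Aquarium Stop.
Harbour Lunch starts after Park Tour ends — done with Park Tour.
Observatory Visit starts before Harbour Lunch ends → Harbour Lunch and Observatory Visit overlap.
Market Hike starts after Harbour Lunch ends — done with Harbour Lunch.
Market Hike starts after Observatory Visit ends — done with Observatory Visit.
Old-Town Visit starts after Market Hike ends — done with Market Hike.
Bridge Stop starts before Old-Town Visit ends → Old-Town Visit and Bridge Stop overlap.
Bridge Lunch starts before Old-Town Visit ends → Old-Town Visit and Bridge Lunch overlap.
Bridge Lunch starts before Bridge Stop ends → Bridge Stop and Bridge Lunch overlap.
Overlapping pairs: Bridge Lunch & Bridge Stop, Bridge Lunch & Old-Town Visit, Bridge Stop & Old-Town Visit, Harbour Lunch & Observatory Visit — 4 in total.

4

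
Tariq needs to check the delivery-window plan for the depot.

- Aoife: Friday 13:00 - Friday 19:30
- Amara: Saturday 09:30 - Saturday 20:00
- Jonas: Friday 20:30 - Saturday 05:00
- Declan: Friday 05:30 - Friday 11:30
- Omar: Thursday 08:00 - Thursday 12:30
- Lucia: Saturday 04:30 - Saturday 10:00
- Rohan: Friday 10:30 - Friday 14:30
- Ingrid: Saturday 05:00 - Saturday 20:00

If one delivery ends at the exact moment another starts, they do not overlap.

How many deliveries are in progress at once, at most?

Sweep the timeline, counting +1 at each start and −1 at each end (ends before starts at a tie):
Thursday 08:00 start Omar → 1
Thursday 12:30 end Omar → 0
Friday 05:30 start Declan → 1
Friday 10:30 start Rohan → 2
Friday 11:30 end Declan → 1
Friday 13:00 start Aoife → 2
Friday 14:30 end Rohan → 1
Friday 19:30 end Aoife → 0
Friday 20:30 start Jonas → 1
Saturday 04:30 start Lucia → 2
Saturday 05:00 end Jonas → 1
Saturday 05:00 start Ingrid → 2
Saturday 09:30 start Amara → 3
Saturday 10:00 end Lucia → 2
Saturday 20:00 end Amara → 1
Saturday 20:00 end Ingrid → 0
Peak is 3, at Saturday 09:30 (Amara, Ingrid, Lucia).

3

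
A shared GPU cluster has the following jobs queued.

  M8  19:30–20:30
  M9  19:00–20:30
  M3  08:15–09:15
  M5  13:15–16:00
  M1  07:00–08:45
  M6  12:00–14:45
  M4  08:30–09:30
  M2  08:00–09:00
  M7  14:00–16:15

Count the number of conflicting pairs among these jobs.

10

Sorted by start: M1, M2, M3, M4, M6, M5, M7, M9, M8.
M2 starts before M1 ends → M1 and M2 overlap.
M3 starts before M1 ends → M1 and M3 overlap.
M4 starts before M1 ends → M1 and M4 overlap.
M6 starts after M1 ends, so nothing later overlaps M1 either.
M3 starts before M2 ends → M2 and M3 overlap.
M4 starts before M2 ends → M2 and M4 overlap.
M6 starts after M2 ends, so nothing later overlaps M2 either.
M4 starts before M3 ends → M3 and M4 overlap.
M6 starts after M3 ends, so nothing later overlaps M3 either.
M6 starts after M4 ends, so nothing later overlaps M4 either.
M5 starts before M6 ends → M6 and M5 overlap.
M7 starts before M6 ends → M6 and M7 overlap.
M9 starts after M6 ends, so nothing later overlaps M6 either.
M7 starts before M5 ends → M5 and M7 overlap.
M9 starts after M5 ends, so nothing later overlaps M5 either.
M9 starts after M7 ends, so nothing later overlaps M7 either.
M8 starts before M9 ends → M9 and M8 overlap.
Overlapping pairs: M1 & M2, M1 & M3, M1 & M4, M2 & M3, M2 & M4, M3 & M4, M5 & M6, M5 & M7, M6 & M7, M8 & M9 — 10 in total.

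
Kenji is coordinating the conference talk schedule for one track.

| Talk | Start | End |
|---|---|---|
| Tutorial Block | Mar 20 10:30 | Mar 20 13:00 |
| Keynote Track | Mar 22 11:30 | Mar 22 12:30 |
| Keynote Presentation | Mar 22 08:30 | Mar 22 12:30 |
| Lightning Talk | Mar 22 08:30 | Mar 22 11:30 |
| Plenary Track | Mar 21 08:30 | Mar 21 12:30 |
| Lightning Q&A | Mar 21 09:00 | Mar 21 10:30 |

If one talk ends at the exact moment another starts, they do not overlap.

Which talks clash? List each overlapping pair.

Keynote Presentation & Keynote Track, Keynote Presentation & Lightning Talk, Lightning Q&A & Plenary Track

Sorted by start: Tutorial Block, Plenary Track, Lightning Q&A, Keynote Presentation, Lightning Talk, Keynote Track.
Plenary Track starts after Tutorial Block ends; Tutorial Block is clear from here.
Lightning Q&A starts before Plenary Track ends → Plenary Track and Lightning Q&A overlap.
Keynote Presentation starts after Plenary Track ends; Plenary Track is clear from here.
Keynote Presentation starts after Lightning Q&A ends; Lightning Q&A is clear from here.
Lightning Talk starts before Keynote Presentation ends → Keynote Presentation and Lightning Talk overlap.
Keynote Track starts before Keynote Presentation ends → Keynote Presentation and Keynote Track overlap.
Keynote Track starts exactly when Lightning Talk ends (back-to-back, no overlap).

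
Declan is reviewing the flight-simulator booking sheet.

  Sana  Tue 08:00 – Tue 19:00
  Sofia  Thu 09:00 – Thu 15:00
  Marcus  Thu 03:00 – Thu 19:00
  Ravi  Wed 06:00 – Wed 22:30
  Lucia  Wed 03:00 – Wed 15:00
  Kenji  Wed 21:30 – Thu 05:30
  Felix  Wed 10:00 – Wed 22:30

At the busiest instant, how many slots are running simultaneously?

3

Sort all start/end points and keep a running count:
Tue 08:00 start Sana → 1
Tue 19:00 end Sana → 0
Wed 03:00 start Lucia → 1
Wed 06:00 start Ravi → 2
Wed 10:00 start Felix → 3
Wed 15:00 end Lucia → 2
Wed 21:30 start Kenji → 3
Wed 22:30 end Felix → 2
Wed 22:30 end Ravi → 1
Thu 03:00 start Marcus → 2
Thu 05:30 end Kenji → 1
Thu 09:00 start Sofia → 2
Thu 15:00 end Sofia → 1
Thu 19:00 end Marcus → 0
Peak is 3, at Wed 10:00 (Felix, Lucia, Ravi).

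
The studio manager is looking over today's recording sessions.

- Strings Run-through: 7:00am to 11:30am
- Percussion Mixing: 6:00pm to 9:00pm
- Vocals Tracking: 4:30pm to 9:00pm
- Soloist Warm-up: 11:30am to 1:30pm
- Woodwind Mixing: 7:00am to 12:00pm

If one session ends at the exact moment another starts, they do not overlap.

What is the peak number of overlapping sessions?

Walk through starts and ends in time order (an end at T is processed before a start at T):
7:00am start Strings Run-through → 1
7:00am start Woodwind Mixing → 2
11:30am end Strings Run-through → 1
11:30am start Soloist Warm-up → 2
12:00pm end Woodwind Mixing → 1
1:30pm end Soloist Warm-up → 0
4:30pm start Vocals Tracking → 1
6:00pm start Percussion Mixing → 2
9:00pm end Percussion Mixing → 1
9:00pm end Vocals Tracking → 0
Peak is 2, at 7:00am (Strings Run-through, Woodwind Mixing).

2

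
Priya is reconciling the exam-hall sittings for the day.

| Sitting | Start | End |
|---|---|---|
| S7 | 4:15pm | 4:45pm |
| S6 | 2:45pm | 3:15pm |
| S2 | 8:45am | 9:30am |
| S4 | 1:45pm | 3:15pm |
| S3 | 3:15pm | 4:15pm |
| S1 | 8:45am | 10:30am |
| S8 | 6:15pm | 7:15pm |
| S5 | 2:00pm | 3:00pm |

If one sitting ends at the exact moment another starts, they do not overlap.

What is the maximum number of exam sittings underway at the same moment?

3

Sort all start/end points and keep a running count:
8:45am start S1 → 1
8:45am start S2 → 2
9:30am end S2 → 1
10:30am end S1 → 0
1:45pm start S4 → 1
2:00pm start S5 → 2
2:45pm start S6 → 3
3:00pm end S5 → 2
3:15pm end S4 → 1
3:15pm end S6 → 0
3:15pm start S3 → 1
4:15pm end S3 → 0
4:15pm start S7 → 1
4:45pm end S7 → 0
6:15pm start S8 → 1
7:15pm end S8 → 0
Peak is 3, at 2:45pm (S4, S5, S6).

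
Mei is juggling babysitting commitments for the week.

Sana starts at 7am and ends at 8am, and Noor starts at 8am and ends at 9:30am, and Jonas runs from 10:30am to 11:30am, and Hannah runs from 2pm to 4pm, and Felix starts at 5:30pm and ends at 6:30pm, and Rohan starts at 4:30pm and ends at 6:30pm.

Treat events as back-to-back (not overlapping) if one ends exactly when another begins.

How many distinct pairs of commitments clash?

Check each pair: they overlap iff neither finishes before the other starts.
Sorted by start: Sana, Noor, Jonas, Hannah, Rohan, Felix.
Noor starts exactly when Sana ends (back-to-back, no overlap), so nothing later overlaps Sana either.
Jonas starts after Noor ends, so nothing later overlaps Noor either.
Hannah starts after Jonas ends, so nothing later overlaps Jonas either.
Rohan starts after Hannah ends, so nothing later overlaps Hannah either.
Felix starts before Rohan ends → Rohan and Felix overlap.
Overlapping pairs: Felix & Rohan — 1 in total.

1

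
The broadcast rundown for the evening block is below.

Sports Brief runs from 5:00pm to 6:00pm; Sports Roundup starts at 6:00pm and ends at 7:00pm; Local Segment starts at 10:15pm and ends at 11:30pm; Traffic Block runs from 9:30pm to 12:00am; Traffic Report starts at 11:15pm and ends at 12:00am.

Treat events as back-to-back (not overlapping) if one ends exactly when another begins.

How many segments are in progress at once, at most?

Sort all start/end points and keep a running count:
5:00pm start Sports Brief → 1
6:00pm end Sports Brief → 0
6:00pm start Sports Roundup → 1
7:00pm end Sports Roundup → 0
9:30pm start Traffic Block → 1
10:15pm start Local Segment → 2
11:15pm start Traffic Report → 3
11:30pm end Local Segment → 2
12:00am end Traffic Block → 1
12:00am end Traffic Report → 0
Peak is 3, at 11:15pm (Local Segment, Traffic Block, Traffic Report).

3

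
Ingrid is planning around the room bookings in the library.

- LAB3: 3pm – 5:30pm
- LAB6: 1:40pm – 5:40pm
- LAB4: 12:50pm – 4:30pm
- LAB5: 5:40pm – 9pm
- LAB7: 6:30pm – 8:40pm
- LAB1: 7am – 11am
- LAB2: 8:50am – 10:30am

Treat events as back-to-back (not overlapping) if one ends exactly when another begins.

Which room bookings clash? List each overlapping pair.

Sorted by start: LAB1, LAB2, LAB4, LAB6, LAB3, LAB5, LAB7.
LAB2 starts before LAB1 ends → LAB1 and LAB2 overlap.
LAB4 starts after LAB1 ends — done with LAB1.
LAB4 starts after LAB2 ends — done with LAB2.
LAB6 starts before LAB4 ends → LAB4 and LAB6 overlap.
LAB3 starts before LAB4 ends → LAB4 and LAB3 overlap.
LAB5 starts after LAB4 ends — done with LAB4.
LAB3 starts before LAB6 ends → LAB6 and LAB3 overlap.
LAB5 starts exactly when LAB6 ends (back-to-back, no overlap) — done with LAB6.
LAB5 starts after LAB3 ends — done with LAB3.
LAB7 starts before LAB5 ends → LAB5 and LAB7 overlap.

LAB1 & LAB2, LAB3 & LAB4, LAB3 & LAB6, LAB4 & LAB6, LAB5 & LAB7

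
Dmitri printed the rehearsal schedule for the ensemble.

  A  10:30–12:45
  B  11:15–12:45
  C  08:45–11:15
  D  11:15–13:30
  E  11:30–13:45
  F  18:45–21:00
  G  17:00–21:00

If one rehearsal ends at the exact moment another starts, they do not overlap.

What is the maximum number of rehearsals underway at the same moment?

Sort all start/end points and keep a running count:
08:45 start C → 1
10:30 start A → 2
11:15 end C → 1
11:15 start B → 2
11:15 start D → 3
11:30 start E → 4
12:45 end A → 3
12:45 end B → 2
13:30 end D → 1
13:45 end E → 0
17:00 start G → 1
18:45 start F → 2
21:00 end F → 1
21:00 end G → 0
Peak is 4, at 11:30 (A, B, D, E).

4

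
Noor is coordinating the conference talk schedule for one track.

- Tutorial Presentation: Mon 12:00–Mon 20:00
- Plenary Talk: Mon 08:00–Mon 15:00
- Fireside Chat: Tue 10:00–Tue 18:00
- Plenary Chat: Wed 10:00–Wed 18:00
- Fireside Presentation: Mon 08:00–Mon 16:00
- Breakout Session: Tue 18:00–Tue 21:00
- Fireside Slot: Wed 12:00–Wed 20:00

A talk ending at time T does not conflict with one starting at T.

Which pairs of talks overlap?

Sorted by start: Fireside Presentation, Plenary Talk, Tutorial Presentation, Fireside Chat, Breakout Session, Plenary Chat, Fireside Slot.
Plenary Talk starts before Fireside Presentation ends → Fireside Presentation and Plenary Talk overlap.
Tutorial Presentation starts before Fireside Presentation ends → Fireside Presentation and Tutorial Presentation overlap.
Fireside Chat starts after Fireside Presentation ends, so nothing later overlaps Fireside Presentation either.
Tutorial Presentation starts before Plenary Talk ends → Plenary Talk and Tutorial Presentation overlap.
Fireside Chat starts after Plenary Talk ends, so nothing later overlaps Plenary Talk either.
Fireside Chat starts after Tutorial Presentation ends, so nothing later overlaps Tutorial Presentation either.
Breakout Session starts exactly when Fireside Chat ends (back-to-back, no overlap), so nothing later overlaps Fireside Chat either.
Plenary Chat starts after Breakout Session ends, so nothing later overlaps Breakout Session either.
Fireside Slot starts before Plenary Chat ends → Plenary Chat and Fireside Slot overlap.

Fireside Presentation & Plenary Talk, Fireside Presentation & Tutorial Presentation, Fireside Slot & Plenary Chat, Plenary Talk & Tutorial Presentation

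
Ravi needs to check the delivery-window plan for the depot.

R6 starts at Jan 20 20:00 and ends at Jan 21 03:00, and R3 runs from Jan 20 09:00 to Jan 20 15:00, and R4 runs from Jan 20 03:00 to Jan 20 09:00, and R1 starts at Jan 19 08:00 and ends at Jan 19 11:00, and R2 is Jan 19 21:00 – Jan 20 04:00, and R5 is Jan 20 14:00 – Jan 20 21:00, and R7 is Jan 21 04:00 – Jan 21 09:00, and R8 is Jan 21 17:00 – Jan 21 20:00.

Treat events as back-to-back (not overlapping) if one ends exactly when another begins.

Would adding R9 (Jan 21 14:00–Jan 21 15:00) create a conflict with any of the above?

R1: ends Jan 19 11:00 at or before R9 starts Jan 21 14:00 → clear.
R2: ends Jan 20 04:00 at or before R9 starts Jan 21 14:00 → clear.
R4: ends Jan 20 09:00 at or before R9 starts Jan 21 14:00 → clear.
R3: ends Jan 20 15:00 at or before R9 starts Jan 21 14:00 → clear.
R5: ends Jan 20 21:00 at or before R9 starts Jan 21 14:00 → clear.
R6: ends Jan 21 03:00 at or before R9 starts Jan 21 14:00 → clear.
R7: ends Jan 21 09:00 at or before R9 starts Jan 21 14:00 → clear.
R8: starts Jan 21 17:00 at or after R9 ends Jan 21 15:00 → clear.

No — it doesn't clash with anything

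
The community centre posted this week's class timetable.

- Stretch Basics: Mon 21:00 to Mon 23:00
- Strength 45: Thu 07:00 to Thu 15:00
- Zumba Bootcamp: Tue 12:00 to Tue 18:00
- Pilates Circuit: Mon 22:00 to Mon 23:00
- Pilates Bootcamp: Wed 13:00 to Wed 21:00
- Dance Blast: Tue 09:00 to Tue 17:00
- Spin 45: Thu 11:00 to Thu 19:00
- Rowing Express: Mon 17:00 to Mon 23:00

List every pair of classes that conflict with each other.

Dance Blast & Zumba Bootcamp, Pilates Circuit & Rowing Express, Pilates Circuit & Stretch Basics, Rowing Express & Stretch Basics, Spin 45 & Strength 45

Check each pair: they overlap iff neither finishes before the other starts.
Sorted by start: Rowing Express, Stretch Basics, Pilates Circuit, Dance Blast, Zumba Bootcamp, Pilates Bootcamp, Strength 45, Spin 45.
Stretch Basics starts before Rowing Express ends → Rowing Express and Stretch Basics overlap.
Pilates Circuit starts before Rowing Express ends → Rowing Express and Pilates Circuit overlap.
Dance Blast starts after Rowing Express ends — done with Rowing Express.
Pilates Circuit starts before Stretch Basics ends → Stretch Basics and Pilates Circuit overlap.
Dance Blast starts after Stretch Basics ends — done with Stretch Basics.
Dance Blast starts after Pilates Circuit ends — done with Pilates Circuit.
Zumba Bootcamp starts before Dance Blast ends → Dance Blast and Zumba Bootcamp overlap.
Pilates Bootcamp starts after Dance Blast ends — done with Dance Blast.
Pilates Bootcamp starts after Zumba Bootcamp ends — done with Zumba Bootcamp.
Strength 45 starts after Pilates Bootcamp ends — done with Pilates Bootcamp.
Spin 45 starts before Strength 45 ends → Strength 45 and Spin 45 overlap.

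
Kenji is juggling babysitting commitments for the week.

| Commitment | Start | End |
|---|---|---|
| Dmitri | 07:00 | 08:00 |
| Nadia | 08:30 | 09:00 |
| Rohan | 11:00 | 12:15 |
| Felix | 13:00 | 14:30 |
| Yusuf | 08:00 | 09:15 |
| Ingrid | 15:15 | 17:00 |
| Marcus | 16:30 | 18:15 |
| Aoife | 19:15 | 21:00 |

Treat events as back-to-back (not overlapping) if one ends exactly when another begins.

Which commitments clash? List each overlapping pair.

Ingrid & Marcus, Nadia & Yusuf

Check each pair: they overlap iff neither finishes before the other starts.
Sorted by start: Dmitri, Yusuf, Nadia, Rohan, Felix, Ingrid, Marcus, Aoife.
Yusuf starts exactly when Dmitri ends (back-to-back, no overlap); Dmitri is clear from here.
Nadia starts before Yusuf ends → Yusuf and Nadia overlap.
Rohan starts after Yusuf ends; Yusuf is clear from here.
Rohan starts after Nadia ends; Nadia is clear from here.
Felix starts after Rohan ends; Rohan is clear from here.
Ingrid starts after Felix ends; Felix is clear from here.
Marcus starts before Ingrid ends → Ingrid and Marcus overlap.
Aoife starts after Ingrid ends.
Aoife starts after Marcus ends.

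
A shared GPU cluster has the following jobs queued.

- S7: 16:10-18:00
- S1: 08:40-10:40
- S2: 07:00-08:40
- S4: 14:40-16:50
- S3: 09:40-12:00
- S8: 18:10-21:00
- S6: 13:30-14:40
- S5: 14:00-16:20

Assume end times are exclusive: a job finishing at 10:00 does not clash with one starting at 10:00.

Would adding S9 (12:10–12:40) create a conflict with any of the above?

S2: ends 08:40 at or before S9 starts 12:10 → clear.
S1: ends 10:40 at or before S9 starts 12:10 → clear.
S3: ends 12:00 at or before S9 starts 12:10 → clear.
S6: starts 13:30 at or after S9 ends 12:40 → clear.
S5: starts 14:00 at or after S9 ends 12:40 → clear.
S4: starts 14:40 at or after S9 ends 12:40 → clear.
S7: starts 16:10 at or after S9 ends 12:40 → clear.
S8: starts 18:10 at or after S9 ends 12:40 → clear.

No — it doesn't clash with anything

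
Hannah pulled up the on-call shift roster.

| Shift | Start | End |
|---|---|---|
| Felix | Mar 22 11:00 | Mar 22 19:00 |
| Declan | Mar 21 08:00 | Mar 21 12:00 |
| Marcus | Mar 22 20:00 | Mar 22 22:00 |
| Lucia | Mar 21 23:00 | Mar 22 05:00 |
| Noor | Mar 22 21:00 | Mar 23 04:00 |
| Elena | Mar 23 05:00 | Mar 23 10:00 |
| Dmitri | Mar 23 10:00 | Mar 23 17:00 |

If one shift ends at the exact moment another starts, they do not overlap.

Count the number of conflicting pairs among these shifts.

Check each pair: they overlap iff neither finishes before the other starts.
Sorted by start: Declan, Lucia, Felix, Marcus, Noor, Elena, Dmitri.
Lucia starts after Declan ends, so Declan has no further overlaps.
Felix starts after Lucia ends, so Lucia has no further overlaps.
Marcus starts after Felix ends, so Felix has no further overlaps.
Noor starts before Marcus ends → Marcus and Noor overlap.
Elena starts after Marcus ends, so Marcus has no further overlaps.
Elena starts after Noor ends, so Noor has no further overlaps.
Dmitri starts exactly when Elena ends (back-to-back, no overlap).
Overlapping pairs: Marcus & Noor — 1 in total.

1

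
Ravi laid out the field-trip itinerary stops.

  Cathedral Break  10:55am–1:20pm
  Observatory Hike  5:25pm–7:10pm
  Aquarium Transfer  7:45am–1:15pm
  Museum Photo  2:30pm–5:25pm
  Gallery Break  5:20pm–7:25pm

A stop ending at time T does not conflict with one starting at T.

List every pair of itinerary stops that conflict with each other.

Aquarium Transfer & Cathedral Break, Gallery Break & Museum Photo, Gallery Break & Observatory Hike

Check each pair: they overlap iff neither finishes before the other starts.
Sorted by start: Aquarium Transfer, Cathedral Break, Museum Photo, Gallery Break, Observatory Hike.
Cathedral Break starts before Aquarium Transfer ends → Aquarium Transfer and Cathedral Break overlap.
Museum Photo starts after Aquarium Transfer ends — done with Aquarium Transfer.
Museum Photo starts after Cathedral Break ends — done with Cathedral Break.
Gallery Break starts before Museum Photo ends → Museum Photo and Gallery Break overlap.
Observatory Hike starts exactly when Museum Photo ends (back-to-back, no overlap).
Observatory Hike starts before Gallery Break ends → Gallery Break and Observatory Hike overlap.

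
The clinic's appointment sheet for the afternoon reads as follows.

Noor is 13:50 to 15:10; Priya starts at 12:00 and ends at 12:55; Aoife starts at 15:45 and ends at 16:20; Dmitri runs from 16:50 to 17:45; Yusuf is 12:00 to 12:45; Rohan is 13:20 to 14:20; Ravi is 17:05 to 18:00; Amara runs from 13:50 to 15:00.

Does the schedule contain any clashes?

Yes

Sorted by start: Yusuf, Priya, Rohan, Noor, Amara, Aoife, Dmitri, Ravi.
Priya starts before Yusuf ends → Yusuf and Priya overlap.
That's a conflict, so the schedule is not conflict-free.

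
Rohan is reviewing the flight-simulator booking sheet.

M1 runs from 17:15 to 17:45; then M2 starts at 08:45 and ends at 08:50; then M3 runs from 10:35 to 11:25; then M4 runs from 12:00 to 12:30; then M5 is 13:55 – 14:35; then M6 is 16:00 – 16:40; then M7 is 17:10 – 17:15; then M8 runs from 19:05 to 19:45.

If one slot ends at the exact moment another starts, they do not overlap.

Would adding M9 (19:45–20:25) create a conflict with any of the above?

No — it doesn't clash with anything

M2: ends 08:50 at or before M9 starts 19:45 → clear.
M3: ends 11:25 at or before M9 starts 19:45 → clear.
M4: ends 12:30 at or before M9 starts 19:45 → clear.
M5: ends 14:35 at or before M9 starts 19:45 → clear.
M6: ends 16:40 at or before M9 starts 19:45 → clear.
M7: ends 17:15 at or before M9 starts 19:45 → clear.
M1: ends 17:45 at or before M9 starts 19:45 → clear.
M8: ends 19:45 at or before M9 starts 19:45 → clear.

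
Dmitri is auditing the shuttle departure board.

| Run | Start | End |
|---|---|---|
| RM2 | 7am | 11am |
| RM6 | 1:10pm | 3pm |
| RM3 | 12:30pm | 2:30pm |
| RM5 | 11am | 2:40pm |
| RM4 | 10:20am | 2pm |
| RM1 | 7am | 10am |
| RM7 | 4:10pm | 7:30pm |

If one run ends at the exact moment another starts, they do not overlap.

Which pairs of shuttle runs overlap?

Check each pair: they overlap iff neither finishes before the other starts.
Sorted by start: RM1, RM2, RM4, RM5, RM3, RM6, RM7.
RM2 starts before RM1 ends → RM1 and RM2 overlap.
RM4 starts after RM1 ends — done with RM1.
RM4 starts before RM2 ends → RM2 and RM4 overlap.
RM5 starts exactly when RM2 ends (back-to-back, no overlap) — done with RM2.
RM5 starts before RM4 ends → RM4 and RM5 overlap.
RM3 starts before RM4 ends → RM4 and RM3 overlap.
RM6 starts before RM4 ends → RM4 and RM6 overlap.
RM7 starts after RM4 ends.
RM3 starts before RM5 ends → RM5 and RM3 overlap.
RM6 starts before RM5 ends → RM5 and RM6 overlap.
RM7 starts after RM5 ends.
RM6 starts before RM3 ends → RM3 and RM6 overlap.
RM7 starts after RM3 ends.
RM7 starts after RM6 ends.

RM1 & RM2, RM2 & RM4, RM3 & RM4, RM3 & RM5, RM3 & RM6, RM4 & RM5, RM4 & RM6, RM5 & RM6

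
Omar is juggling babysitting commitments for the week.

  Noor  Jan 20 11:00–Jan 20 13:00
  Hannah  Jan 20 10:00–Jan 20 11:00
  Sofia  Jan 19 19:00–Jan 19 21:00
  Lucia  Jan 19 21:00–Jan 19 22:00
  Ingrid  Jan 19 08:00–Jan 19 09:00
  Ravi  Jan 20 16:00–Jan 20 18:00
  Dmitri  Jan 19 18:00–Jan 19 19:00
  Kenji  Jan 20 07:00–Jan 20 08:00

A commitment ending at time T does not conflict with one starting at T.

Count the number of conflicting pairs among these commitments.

0

Check each pair: they overlap iff neither finishes before the other starts.
Sorted by start: Ingrid, Dmitri, Sofia, Lucia, Kenji, Hannah, Noor, Ravi.
Dmitri starts after Ingrid ends — done with Ingrid.
Sofia starts exactly when Dmitri ends (back-to-back, no overlap) — done with Dmitri.
Lucia starts exactly when Sofia ends (back-to-back, no overlap) — done with Sofia.
Kenji starts after Lucia ends — done with Lucia.
Hannah starts after Kenji ends — done with Kenji.
Noor starts exactly when Hannah ends (back-to-back, no overlap) — done with Hannah.
Ravi starts after Noor ends.
No pair overlaps.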